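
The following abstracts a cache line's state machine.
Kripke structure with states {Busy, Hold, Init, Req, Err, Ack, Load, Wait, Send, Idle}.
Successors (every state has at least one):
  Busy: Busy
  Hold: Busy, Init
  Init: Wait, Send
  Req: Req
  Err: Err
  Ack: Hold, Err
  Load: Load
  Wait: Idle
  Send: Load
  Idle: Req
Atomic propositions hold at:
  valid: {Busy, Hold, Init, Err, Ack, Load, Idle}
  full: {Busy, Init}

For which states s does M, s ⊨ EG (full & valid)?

{Busy}

Sat(full & valid) = {Busy, Init}
EG (full & valid): greatest fixpoint, start Z0 = {Busy, Init}, keep only states in Sat with some successor in Z. Z1 = {Busy}; fixed.
Sat(EG (full & valid)) = {Busy}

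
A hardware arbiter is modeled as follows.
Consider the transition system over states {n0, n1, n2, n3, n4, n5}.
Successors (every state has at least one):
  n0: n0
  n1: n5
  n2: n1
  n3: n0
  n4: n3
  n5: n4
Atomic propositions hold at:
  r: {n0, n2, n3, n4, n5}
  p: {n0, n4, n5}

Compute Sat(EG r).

{n0, n3, n4, n5}

EG r: greatest fixpoint, start Z0 = {n0, n2, n3, n4, n5}, keep only states in Sat with some successor in Z. Z1 = {n0, n3, n4, n5}; fixed.
Sat(EG r) = {n0, n3, n4, n5}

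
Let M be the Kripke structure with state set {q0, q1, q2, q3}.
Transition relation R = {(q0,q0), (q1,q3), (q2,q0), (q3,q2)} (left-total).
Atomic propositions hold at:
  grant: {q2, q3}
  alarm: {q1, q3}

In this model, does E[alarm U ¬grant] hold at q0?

Yes

Sat(¬grant) = {q0, q1}
E[alarm U ¬grant]: least fixpoint, start Z0 = Sat(¬grant) = {q0, q1}, add states in Sat(alarm) with some successor in Z. Already a fixed point.
Sat(E[alarm U ¬grant]) = {q0, q1}
q0 ∈ Sat(E[alarm U ¬grant]) = {q0, q1}, so the formula holds at q0.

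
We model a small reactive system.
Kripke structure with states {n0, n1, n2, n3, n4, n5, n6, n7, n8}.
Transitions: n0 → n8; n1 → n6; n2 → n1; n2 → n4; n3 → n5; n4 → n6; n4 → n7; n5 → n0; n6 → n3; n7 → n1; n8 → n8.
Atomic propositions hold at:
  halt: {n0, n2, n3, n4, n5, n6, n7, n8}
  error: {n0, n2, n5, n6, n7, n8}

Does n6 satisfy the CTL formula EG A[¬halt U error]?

Sat(¬halt) = {n1}
A[¬halt U error]: least fixpoint, start Z0 = Sat(error) = {n0, n2, n5, n6, n7, n8}, add states in Sat(¬halt) with every successor in Z. Z1 = {n0, n1, n2, n5, n6, n7, n8}; fixed.
Sat(A[¬halt U error]) = {n0, n1, n2, n5, n6, n7, n8}
EG A[¬halt U error]: greatest fixpoint, start Z0 = {n0, n1, n2, n5, n6, n7, n8}, keep only states in Sat with some successor in Z. Z1 = {n0, n1, n2, n5, n7, n8}; Z2 = {n0, n2, n5, n7, n8}; Z3 = {n0, n5, n8}; fixed.
Sat(EG A[¬halt U error]) = {n0, n5, n8}
n6 ∉ Sat(EG A[¬halt U error]) = {n0, n5, n8}, so the formula does not hold at n6.

No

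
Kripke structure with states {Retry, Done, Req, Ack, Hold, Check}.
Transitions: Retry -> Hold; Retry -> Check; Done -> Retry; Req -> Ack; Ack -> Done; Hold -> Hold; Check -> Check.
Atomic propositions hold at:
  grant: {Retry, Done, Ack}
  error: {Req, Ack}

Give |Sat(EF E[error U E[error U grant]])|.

4

E[error U grant]: least fixpoint, start Z0 = Sat(grant) = {Retry, Done, Ack}, add states in Sat(error) with some successor in Z. Z1 = {Retry, Done, Req, Ack}; fixed.
Sat(E[error U grant]) = {Retry, Done, Req, Ack}
E[error U E[error U grant]]: least fixpoint, start Z0 = Sat(E[error U grant]) = {Retry, Done, Req, Ack}, add states in Sat(error) with some successor in Z. Already a fixed point.
Sat(E[error U E[error U grant]]) = {Retry, Done, Req, Ack}
EF E[error U E[error U grant]]: least fixpoint, start Z0 = {Retry, Done, Req, Ack}, add states with some successor in Z. Already a fixed point.
Sat(EF E[error U E[error U grant]]) = {Retry, Done, Req, Ack}
|Sat(EF E[error U E[error U grant]])| = |{Retry, Done, Req, Ack}| = 4.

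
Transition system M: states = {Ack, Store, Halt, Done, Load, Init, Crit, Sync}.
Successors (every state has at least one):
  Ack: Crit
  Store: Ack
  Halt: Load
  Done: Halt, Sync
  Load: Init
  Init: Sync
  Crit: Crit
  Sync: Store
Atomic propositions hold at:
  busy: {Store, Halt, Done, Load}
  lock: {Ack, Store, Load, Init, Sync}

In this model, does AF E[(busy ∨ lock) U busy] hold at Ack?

No

Sat(busy ∨ lock) = {Ack, Store, Halt, Done, Load, Init, Sync}
E[(busy ∨ lock) U busy]: least fixpoint, start Z0 = Sat(busy) = {Store, Halt, Done, Load}, add states in Sat(busy ∨ lock) with some successor in Z. Z1 = {Store, Halt, Done, Load, Sync}; Z2 = {Store, Halt, Done, Load, Init, Sync}; fixed.
Sat(E[(busy ∨ lock) U busy]) = {Store, Halt, Done, Load, Init, Sync}
AF E[(busy ∨ lock) U busy]: least fixpoint, start Z0 = {Store, Halt, Done, Load, Init, Sync}, add states with every successor in Z. Already a fixed point.
Sat(AF E[(busy ∨ lock) U busy]) = {Store, Halt, Done, Load, Init, Sync}
Ack ∉ Sat(AF E[(busy ∨ lock) U busy]) = {Store, Halt, Done, Load, Init, Sync}, so the formula does not hold at Ack.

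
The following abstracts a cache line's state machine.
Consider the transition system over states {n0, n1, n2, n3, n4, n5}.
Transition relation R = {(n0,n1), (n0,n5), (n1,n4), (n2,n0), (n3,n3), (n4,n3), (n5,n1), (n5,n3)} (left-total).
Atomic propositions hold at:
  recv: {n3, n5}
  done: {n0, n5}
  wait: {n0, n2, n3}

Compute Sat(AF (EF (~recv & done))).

Sat(~recv) = {n0, n1, n2, n4}
Sat(~recv & done) = {n0}
EF (~recv & done): least fixpoint, start Z0 = {n0}, add states with some successor in Z. Z1 = {n0, n2}; fixed.
Sat(EF (~recv & done)) = {n0, n2}
AF (EF (~recv & done)): least fixpoint, start Z0 = {n0, n2}, add states with every successor in Z. Already a fixed point.
Sat(AF (EF (~recv & done))) = {n0, n2}

{n0, n2}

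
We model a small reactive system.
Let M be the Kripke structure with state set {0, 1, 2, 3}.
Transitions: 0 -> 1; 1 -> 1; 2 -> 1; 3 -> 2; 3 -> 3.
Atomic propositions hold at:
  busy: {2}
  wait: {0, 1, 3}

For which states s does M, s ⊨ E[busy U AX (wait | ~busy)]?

Sat(~busy) = {0, 1, 3}
Sat(wait | ~busy) = {0, 1, 3}
Sat(AX (wait | ~busy)) = {s : every successor in {0, 1, 3}} = {0, 1, 2}
E[busy U AX (wait | ~busy)]: least fixpoint, start Z0 = Sat(AX (wait | ~busy)) = {0, 1, 2}, add states in Sat(busy) with some successor in Z. Already a fixed point.
Sat(E[busy U AX (wait | ~busy)]) = {0, 1, 2}

{0, 1, 2}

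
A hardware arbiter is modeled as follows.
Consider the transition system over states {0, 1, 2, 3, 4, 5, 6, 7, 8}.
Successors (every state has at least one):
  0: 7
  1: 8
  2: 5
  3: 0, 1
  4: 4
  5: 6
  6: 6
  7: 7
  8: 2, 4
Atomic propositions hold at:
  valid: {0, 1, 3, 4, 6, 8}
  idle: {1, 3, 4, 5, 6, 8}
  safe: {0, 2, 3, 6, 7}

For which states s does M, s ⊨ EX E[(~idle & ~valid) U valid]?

Sat(~idle) = {0, 2, 7}
Sat(~valid) = {2, 5, 7}
Sat(~idle & ~valid) = {2, 7}
E[(~idle & ~valid) U valid]: least fixpoint, start Z0 = Sat(valid) = {0, 1, 3, 4, 6, 8}, add states in Sat(~idle & ~valid) with some successor in Z. Already a fixed point.
Sat(E[(~idle & ~valid) U valid]) = {0, 1, 3, 4, 6, 8}
Sat(EX E[(~idle & ~valid) U valid]) = {s : some successor in {0, 1, 3, 4, 6, 8}} = {1, 3, 4, 5, 6, 8}

{1, 3, 4, 5, 6, 8}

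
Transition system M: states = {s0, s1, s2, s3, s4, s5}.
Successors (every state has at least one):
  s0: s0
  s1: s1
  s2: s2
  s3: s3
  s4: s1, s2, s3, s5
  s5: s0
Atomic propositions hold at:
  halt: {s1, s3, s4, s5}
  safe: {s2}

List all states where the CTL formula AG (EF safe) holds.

EF safe: least fixpoint, start Z0 = {s2}, add states with some successor in Z. Z1 = {s2, s4}; fixed.
Sat(EF safe) = {s2, s4}
AG (EF safe): greatest fixpoint, start Z0 = {s2, s4}, keep only states in Sat with every successor in Z. Z1 = {s2}; fixed.
Sat(AG (EF safe)) = {s2}

{s2}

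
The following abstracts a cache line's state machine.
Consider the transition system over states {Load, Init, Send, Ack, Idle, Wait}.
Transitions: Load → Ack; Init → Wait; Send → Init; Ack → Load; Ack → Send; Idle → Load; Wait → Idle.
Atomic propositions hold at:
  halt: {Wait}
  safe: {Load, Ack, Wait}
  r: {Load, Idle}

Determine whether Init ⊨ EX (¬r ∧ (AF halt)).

Yes

Sat(¬r) = {Init, Send, Ack, Wait}
AF halt: least fixpoint, start Z0 = {Wait}, add states with every successor in Z. Z1 = {Init, Wait}; Z2 = {Init, Send, Wait}; fixed.
Sat(AF halt) = {Init, Send, Wait}
Sat(¬r ∧ (AF halt)) = {Init, Send, Wait}
Sat(EX (¬r ∧ (AF halt))) = {s : some successor in {Init, Send, Wait}} = {Init, Send, Ack}
Init ∈ Sat(EX (¬r ∧ (AF halt))) = {Init, Send, Ack}, so the formula holds at Init.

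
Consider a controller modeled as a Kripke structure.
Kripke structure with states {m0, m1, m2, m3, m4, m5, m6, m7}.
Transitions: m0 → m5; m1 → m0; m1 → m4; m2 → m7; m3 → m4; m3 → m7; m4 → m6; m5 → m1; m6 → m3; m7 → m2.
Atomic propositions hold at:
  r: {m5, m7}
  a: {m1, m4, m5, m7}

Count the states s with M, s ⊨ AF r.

AF r: least fixpoint, start Z0 = {m5, m7}, add states with every successor in Z. Z1 = {m0, m2, m5, m7}; fixed.
Sat(AF r) = {m0, m2, m5, m7}
|Sat(AF r)| = |{m0, m2, m5, m7}| = 4.

4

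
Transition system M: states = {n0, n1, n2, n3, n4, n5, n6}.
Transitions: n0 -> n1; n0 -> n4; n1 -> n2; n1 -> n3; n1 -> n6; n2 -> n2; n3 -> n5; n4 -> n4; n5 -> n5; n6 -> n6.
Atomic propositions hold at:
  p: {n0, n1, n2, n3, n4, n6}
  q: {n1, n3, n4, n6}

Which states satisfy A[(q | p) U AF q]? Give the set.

{n0, n1, n3, n4, n6}

Sat(q | p) = {n0, n1, n2, n3, n4, n6}
AF q: least fixpoint, start Z0 = {n1, n3, n4, n6}, add states with every successor in Z. Z1 = {n0, n1, n3, n4, n6}; fixed.
Sat(AF q) = {n0, n1, n3, n4, n6}
A[(q | p) U AF q]: least fixpoint, start Z0 = Sat(AF q) = {n0, n1, n3, n4, n6}, add states in Sat(q | p) with every successor in Z. Already a fixed point.
Sat(A[(q | p) U AF q]) = {n0, n1, n3, n4, n6}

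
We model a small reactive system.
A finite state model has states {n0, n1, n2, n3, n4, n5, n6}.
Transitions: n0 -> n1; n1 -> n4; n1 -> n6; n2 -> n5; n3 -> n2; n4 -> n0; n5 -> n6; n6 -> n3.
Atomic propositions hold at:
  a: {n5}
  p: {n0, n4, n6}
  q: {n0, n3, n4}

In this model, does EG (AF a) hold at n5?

Yes

AF a: least fixpoint, start Z0 = {n5}, add states with every successor in Z. Z1 = {n2, n5}; Z2 = {n2, n3, n5}; Z3 = {n2, n3, n5, n6}; fixed.
Sat(AF a) = {n2, n3, n5, n6}
EG (AF a): greatest fixpoint, start Z0 = {n2, n3, n5, n6}, keep only states in Sat with some successor in Z. Already a fixed point.
Sat(EG (AF a)) = {n2, n3, n5, n6}
n5 ∈ Sat(EG (AF a)) = {n2, n3, n5, n6}, so the formula holds at n5.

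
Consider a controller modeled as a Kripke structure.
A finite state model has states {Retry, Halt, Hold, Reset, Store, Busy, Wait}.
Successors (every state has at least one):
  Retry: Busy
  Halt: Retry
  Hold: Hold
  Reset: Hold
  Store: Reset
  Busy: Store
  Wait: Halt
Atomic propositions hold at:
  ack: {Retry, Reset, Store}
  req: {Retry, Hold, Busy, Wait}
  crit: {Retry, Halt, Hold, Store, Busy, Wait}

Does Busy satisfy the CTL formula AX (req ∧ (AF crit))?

No

AF crit: least fixpoint, start Z0 = {Retry, Halt, Hold, Store, Busy, Wait}, add states with every successor in Z. Z1 = {Retry, Halt, Hold, Reset, Store, Busy, Wait}; fixed.
Sat(AF crit) = {Retry, Halt, Hold, Reset, Store, Busy, Wait}
Sat(req ∧ (AF crit)) = {Retry, Hold, Busy, Wait}
Sat(AX (req ∧ (AF crit))) = {s : every successor in {Retry, Hold, Busy, Wait}} = {Retry, Halt, Hold, Reset}
Busy ∉ Sat(AX (req ∧ (AF crit))) = {Retry, Halt, Hold, Reset}, so the formula does not hold at Busy.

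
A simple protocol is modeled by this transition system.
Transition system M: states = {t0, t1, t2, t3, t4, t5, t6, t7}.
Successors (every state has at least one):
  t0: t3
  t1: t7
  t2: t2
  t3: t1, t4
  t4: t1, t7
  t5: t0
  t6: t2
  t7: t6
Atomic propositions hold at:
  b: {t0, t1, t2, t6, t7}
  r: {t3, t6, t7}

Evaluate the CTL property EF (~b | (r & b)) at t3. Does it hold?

Yes

Sat(~b) = {t3, t4, t5}
Sat(r & b) = {t6, t7}
Sat(~b | (r & b)) = {t3, t4, t5, t6, t7}
EF (~b | (r & b)): least fixpoint, start Z0 = {t3, t4, t5, t6, t7}, add states with some successor in Z. Z1 = {t0, t1, t3, t4, t5, t6, t7}; fixed.
Sat(EF (~b | (r & b))) = {t0, t1, t3, t4, t5, t6, t7}
t3 ∈ Sat(EF (~b | (r & b))) = {t0, t1, t3, t4, t5, t6, t7}, so the formula holds at t3.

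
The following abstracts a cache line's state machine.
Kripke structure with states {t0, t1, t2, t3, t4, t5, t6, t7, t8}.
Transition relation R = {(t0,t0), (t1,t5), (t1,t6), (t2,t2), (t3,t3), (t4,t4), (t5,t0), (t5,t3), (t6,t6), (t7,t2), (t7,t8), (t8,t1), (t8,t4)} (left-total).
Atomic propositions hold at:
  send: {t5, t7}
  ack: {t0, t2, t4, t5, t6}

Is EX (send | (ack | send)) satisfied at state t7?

Yes

Sat(ack | send) = {t0, t2, t4, t5, t6, t7}
Sat(send | (ack | send)) = {t0, t2, t4, t5, t6, t7}
Sat(EX (send | (ack | send))) = {s : some successor in {t0, t2, t4, t5, t6, t7}} = {t0, t1, t2, t4, t5, t6, t7, t8}
t7 ∈ Sat(EX (send | (ack | send))) = {t0, t1, t2, t4, t5, t6, t7, t8}, so the formula holds at t7.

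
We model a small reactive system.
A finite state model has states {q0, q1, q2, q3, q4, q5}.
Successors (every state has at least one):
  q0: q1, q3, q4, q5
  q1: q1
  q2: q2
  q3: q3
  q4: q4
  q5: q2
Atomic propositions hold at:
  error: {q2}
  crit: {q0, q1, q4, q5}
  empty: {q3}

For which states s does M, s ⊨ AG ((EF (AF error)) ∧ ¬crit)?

{q2}

AF error: least fixpoint, start Z0 = {q2}, add states with every successor in Z. Z1 = {q2, q5}; fixed.
Sat(AF error) = {q2, q5}
EF (AF error): least fixpoint, start Z0 = {q2, q5}, add states with some successor in Z. Z1 = {q0, q2, q5}; fixed.
Sat(EF (AF error)) = {q0, q2, q5}
Sat(¬crit) = {q2, q3}
Sat((EF (AF error)) ∧ ¬crit) = {q2}
AG ((EF (AF error)) ∧ ¬crit): greatest fixpoint, start Z0 = {q2}, keep only states in Sat with every successor in Z. Already a fixed point.
Sat(AG ((EF (AF error)) ∧ ¬crit)) = {q2}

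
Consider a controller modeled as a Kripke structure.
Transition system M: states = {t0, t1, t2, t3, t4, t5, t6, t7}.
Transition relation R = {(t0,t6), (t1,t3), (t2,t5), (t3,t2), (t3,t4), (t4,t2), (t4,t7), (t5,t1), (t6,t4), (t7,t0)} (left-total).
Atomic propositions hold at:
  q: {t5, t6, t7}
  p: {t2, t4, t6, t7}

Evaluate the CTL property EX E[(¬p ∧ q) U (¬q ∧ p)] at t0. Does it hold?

Sat(¬p) = {t0, t1, t3, t5}
Sat(¬p ∧ q) = {t5}
Sat(¬q) = {t0, t1, t2, t3, t4}
Sat(¬q ∧ p) = {t2, t4}
E[(¬p ∧ q) U (¬q ∧ p)]: least fixpoint, start Z0 = Sat((¬q ∧ p)) = {t2, t4}, add states in Sat(¬p ∧ q) with some successor in Z. Already a fixed point.
Sat(E[(¬p ∧ q) U (¬q ∧ p)]) = {t2, t4}
Sat(EX E[(¬p ∧ q) U (¬q ∧ p)]) = {s : some successor in {t2, t4}} = {t3, t4, t6}
t0 ∉ Sat(EX E[(¬p ∧ q) U (¬q ∧ p)]) = {t3, t4, t6}, so the formula does not hold at t0.

No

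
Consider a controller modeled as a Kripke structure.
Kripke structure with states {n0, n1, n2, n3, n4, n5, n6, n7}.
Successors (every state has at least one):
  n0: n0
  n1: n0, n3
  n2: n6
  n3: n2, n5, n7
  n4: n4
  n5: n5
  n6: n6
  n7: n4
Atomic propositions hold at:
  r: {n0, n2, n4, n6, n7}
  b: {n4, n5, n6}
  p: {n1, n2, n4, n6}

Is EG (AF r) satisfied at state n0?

Yes

AF r: least fixpoint, start Z0 = {n0, n2, n4, n6, n7}, add states with every successor in Z. Already a fixed point.
Sat(AF r) = {n0, n2, n4, n6, n7}
EG (AF r): greatest fixpoint, start Z0 = {n0, n2, n4, n6, n7}, keep only states in Sat with some successor in Z. Already a fixed point.
Sat(EG (AF r)) = {n0, n2, n4, n6, n7}
n0 ∈ Sat(EG (AF r)) = {n0, n2, n4, n6, n7}, so the formula holds at n0.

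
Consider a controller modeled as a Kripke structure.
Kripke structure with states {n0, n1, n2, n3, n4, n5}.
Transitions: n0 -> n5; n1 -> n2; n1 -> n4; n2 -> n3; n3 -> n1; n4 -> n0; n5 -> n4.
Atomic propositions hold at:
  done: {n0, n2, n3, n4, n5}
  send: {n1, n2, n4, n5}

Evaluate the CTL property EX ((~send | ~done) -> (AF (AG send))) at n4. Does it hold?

No

Sat(~send) = {n0, n3}
Sat(~done) = {n1}
Sat(~send | ~done) = {n0, n1, n3}
AG send: greatest fixpoint, start Z0 = {n1, n2, n4, n5}, keep only states in Sat with every successor in Z. Z1 = {n1, n5}; Z2 = ∅; fixed.
Sat(AG send) = ∅
AF (AG send): least fixpoint, start Z0 = ∅, add states with every successor in Z. Already a fixed point.
Sat(AF (AG send)) = ∅
Sat((~send | ~done) -> (AF (AG send))) = {n2, n4, n5}
Sat(EX ((~send | ~done) -> (AF (AG send)))) = {s : some successor in {n2, n4, n5}} = {n0, n1, n5}
n4 ∉ Sat(EX ((~send | ~done) -> (AF (AG send)))) = {n0, n1, n5}, so the formula does not hold at n4.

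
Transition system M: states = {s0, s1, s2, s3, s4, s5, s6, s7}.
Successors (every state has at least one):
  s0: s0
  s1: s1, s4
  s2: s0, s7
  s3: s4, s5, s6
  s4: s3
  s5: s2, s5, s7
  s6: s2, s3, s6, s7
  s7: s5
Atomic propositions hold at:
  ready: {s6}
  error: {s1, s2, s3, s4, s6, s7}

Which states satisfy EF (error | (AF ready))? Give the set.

{s1, s2, s3, s4, s5, s6, s7}

AF ready: least fixpoint, start Z0 = {s6}, add states with every successor in Z. Already a fixed point.
Sat(AF ready) = {s6}
Sat(error | (AF ready)) = {s1, s2, s3, s4, s6, s7}
EF (error | (AF ready)): least fixpoint, start Z0 = {s1, s2, s3, s4, s6, s7}, add states with some successor in Z. Z1 = {s1, s2, s3, s4, s5, s6, s7}; fixed.
Sat(EF (error | (AF ready))) = {s1, s2, s3, s4, s5, s6, s7}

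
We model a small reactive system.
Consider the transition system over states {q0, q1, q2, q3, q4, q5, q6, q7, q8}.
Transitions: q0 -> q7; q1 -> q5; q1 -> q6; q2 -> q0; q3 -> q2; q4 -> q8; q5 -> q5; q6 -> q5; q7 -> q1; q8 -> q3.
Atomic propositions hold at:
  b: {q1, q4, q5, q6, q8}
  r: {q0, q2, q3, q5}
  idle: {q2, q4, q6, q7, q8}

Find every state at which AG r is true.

AG r: greatest fixpoint, start Z0 = {q0, q2, q3, q5}, keep only states in Sat with every successor in Z. Z1 = {q2, q3, q5}; Z2 = {q3, q5}; Z3 = {q5}; fixed.
Sat(AG r) = {q5}

{q5}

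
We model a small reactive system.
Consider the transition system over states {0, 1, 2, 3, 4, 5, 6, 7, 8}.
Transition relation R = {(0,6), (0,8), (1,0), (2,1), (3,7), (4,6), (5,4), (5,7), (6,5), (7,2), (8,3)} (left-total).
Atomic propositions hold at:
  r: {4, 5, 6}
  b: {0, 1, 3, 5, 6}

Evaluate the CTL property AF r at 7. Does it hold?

No

AF r: least fixpoint, start Z0 = {4, 5, 6}, add states with every successor in Z. Already a fixed point.
Sat(AF r) = {4, 5, 6}
7 ∉ Sat(AF r) = {4, 5, 6}, so the formula does not hold at 7.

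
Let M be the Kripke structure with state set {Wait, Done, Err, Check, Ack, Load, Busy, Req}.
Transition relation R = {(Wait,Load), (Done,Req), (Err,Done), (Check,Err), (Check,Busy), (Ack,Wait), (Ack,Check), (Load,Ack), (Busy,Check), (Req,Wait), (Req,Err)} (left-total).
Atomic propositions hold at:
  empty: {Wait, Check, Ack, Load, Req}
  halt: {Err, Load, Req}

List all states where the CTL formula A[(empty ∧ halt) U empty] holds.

{Wait, Check, Ack, Load, Req}

Sat(empty ∧ halt) = {Load, Req}
A[(empty ∧ halt) U empty]: least fixpoint, start Z0 = Sat(empty) = {Wait, Check, Ack, Load, Req}, add states in Sat(empty ∧ halt) with every successor in Z. Already a fixed point.
Sat(A[(empty ∧ halt) U empty]) = {Wait, Check, Ack, Load, Req}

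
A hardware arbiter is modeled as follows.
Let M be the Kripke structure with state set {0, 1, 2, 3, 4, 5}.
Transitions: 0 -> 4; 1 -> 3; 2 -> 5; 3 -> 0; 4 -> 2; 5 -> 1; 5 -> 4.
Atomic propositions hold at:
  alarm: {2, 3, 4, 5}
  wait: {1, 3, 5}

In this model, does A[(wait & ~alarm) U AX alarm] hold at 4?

Sat(~alarm) = {0, 1}
Sat(wait & ~alarm) = {1}
Sat(AX alarm) = {s : every successor in {2, 3, 4, 5}} = {0, 1, 2, 4}
A[(wait & ~alarm) U AX alarm]: least fixpoint, start Z0 = Sat(AX alarm) = {0, 1, 2, 4}, add states in Sat(wait & ~alarm) with every successor in Z. Already a fixed point.
Sat(A[(wait & ~alarm) U AX alarm]) = {0, 1, 2, 4}
4 ∈ Sat(A[(wait & ~alarm) U AX alarm]) = {0, 1, 2, 4}, so the formula holds at 4.

Yes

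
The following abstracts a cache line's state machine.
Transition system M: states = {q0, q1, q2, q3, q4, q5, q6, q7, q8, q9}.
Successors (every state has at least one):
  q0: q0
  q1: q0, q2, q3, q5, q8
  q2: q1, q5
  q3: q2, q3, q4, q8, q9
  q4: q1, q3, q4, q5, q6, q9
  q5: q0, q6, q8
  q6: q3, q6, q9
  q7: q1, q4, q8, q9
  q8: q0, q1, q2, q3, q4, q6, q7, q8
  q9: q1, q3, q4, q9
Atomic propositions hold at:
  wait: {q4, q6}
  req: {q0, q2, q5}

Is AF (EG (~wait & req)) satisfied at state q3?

Sat(~wait) = {q0, q1, q2, q3, q5, q7, q8, q9}
Sat(~wait & req) = {q0, q2, q5}
EG (~wait & req): greatest fixpoint, start Z0 = {q0, q2, q5}, keep only states in Sat with some successor in Z. Already a fixed point.
Sat(EG (~wait & req)) = {q0, q2, q5}
AF (EG (~wait & req)): least fixpoint, start Z0 = {q0, q2, q5}, add states with every successor in Z. Already a fixed point.
Sat(AF (EG (~wait & req))) = {q0, q2, q5}
q3 ∉ Sat(AF (EG (~wait & req))) = {q0, q2, q5}, so the formula does not hold at q3.

No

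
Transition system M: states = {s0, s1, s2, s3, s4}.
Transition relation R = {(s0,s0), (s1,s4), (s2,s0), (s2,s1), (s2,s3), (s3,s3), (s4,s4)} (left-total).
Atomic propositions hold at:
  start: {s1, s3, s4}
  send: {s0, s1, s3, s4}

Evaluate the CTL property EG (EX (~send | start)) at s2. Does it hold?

Sat(~send) = {s2}
Sat(~send | start) = {s1, s2, s3, s4}
Sat(EX (~send | start)) = {s : some successor in {s1, s2, s3, s4}} = {s1, s2, s3, s4}
EG (EX (~send | start)): greatest fixpoint, start Z0 = {s1, s2, s3, s4}, keep only states in Sat with some successor in Z. Already a fixed point.
Sat(EG (EX (~send | start))) = {s1, s2, s3, s4}
s2 ∈ Sat(EG (EX (~send | start))) = {s1, s2, s3, s4}, so the formula holds at s2.

Yes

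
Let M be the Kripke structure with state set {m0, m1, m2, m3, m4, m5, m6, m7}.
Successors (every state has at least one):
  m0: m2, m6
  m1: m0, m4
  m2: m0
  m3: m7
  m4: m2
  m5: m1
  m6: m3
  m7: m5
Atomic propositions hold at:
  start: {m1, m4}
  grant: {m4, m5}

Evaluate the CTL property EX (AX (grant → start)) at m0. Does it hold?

Yes

Sat(grant → start) = {m0, m1, m2, m3, m4, m6, m7}
Sat(AX (grant → start)) = {s : every successor in {m0, m1, m2, m3, m4, m6, m7}} = {m0, m1, m2, m3, m4, m5, m6}
Sat(EX (AX (grant → start))) = {s : some successor in {m0, m1, m2, m3, m4, m5, m6}} = {m0, m1, m2, m4, m5, m6, m7}
m0 ∈ Sat(EX (AX (grant → start))) = {m0, m1, m2, m4, m5, m6, m7}, so the formula holds at m0.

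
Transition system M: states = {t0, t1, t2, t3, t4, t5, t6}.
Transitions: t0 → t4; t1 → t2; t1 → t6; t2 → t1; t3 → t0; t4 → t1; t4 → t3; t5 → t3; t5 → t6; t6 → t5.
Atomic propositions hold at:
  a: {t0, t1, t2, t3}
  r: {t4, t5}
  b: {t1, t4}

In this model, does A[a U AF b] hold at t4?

AF b: least fixpoint, start Z0 = {t1, t4}, add states with every successor in Z. Z1 = {t0, t1, t2, t4}; Z2 = {t0, t1, t2, t3, t4}; fixed.
Sat(AF b) = {t0, t1, t2, t3, t4}
A[a U AF b]: least fixpoint, start Z0 = Sat(AF b) = {t0, t1, t2, t3, t4}, add states in Sat(a) with every successor in Z. Already a fixed point.
Sat(A[a U AF b]) = {t0, t1, t2, t3, t4}
t4 ∈ Sat(A[a U AF b]) = {t0, t1, t2, t3, t4}, so the formula holds at t4.

Yes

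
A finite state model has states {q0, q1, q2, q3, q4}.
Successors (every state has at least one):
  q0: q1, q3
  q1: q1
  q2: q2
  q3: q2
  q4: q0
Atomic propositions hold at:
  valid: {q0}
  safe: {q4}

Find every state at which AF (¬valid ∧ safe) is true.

Sat(¬valid) = {q1, q2, q3, q4}
Sat(¬valid ∧ safe) = {q4}
AF (¬valid ∧ safe): least fixpoint, start Z0 = {q4}, add states with every successor in Z. Already a fixed point.
Sat(AF (¬valid ∧ safe)) = {q4}

{q4}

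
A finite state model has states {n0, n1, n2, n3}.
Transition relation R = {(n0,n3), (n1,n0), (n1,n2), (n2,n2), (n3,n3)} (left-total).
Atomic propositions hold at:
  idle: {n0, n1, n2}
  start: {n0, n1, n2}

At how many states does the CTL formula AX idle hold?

2

Sat(AX idle) = {s : every successor in {n0, n1, n2}} = {n1, n2}
|Sat(AX idle)| = |{n1, n2}| = 2.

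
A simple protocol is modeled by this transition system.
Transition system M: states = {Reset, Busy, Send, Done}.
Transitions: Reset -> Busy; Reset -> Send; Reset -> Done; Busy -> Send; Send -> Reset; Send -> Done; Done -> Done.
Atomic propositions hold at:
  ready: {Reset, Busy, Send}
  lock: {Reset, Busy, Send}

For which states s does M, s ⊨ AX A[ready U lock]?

A[ready U lock]: least fixpoint, start Z0 = Sat(lock) = {Reset, Busy, Send}, add states in Sat(ready) with every successor in Z. Already a fixed point.
Sat(A[ready U lock]) = {Reset, Busy, Send}
Sat(AX A[ready U lock]) = {s : every successor in {Reset, Busy, Send}} = {Busy}

{Busy}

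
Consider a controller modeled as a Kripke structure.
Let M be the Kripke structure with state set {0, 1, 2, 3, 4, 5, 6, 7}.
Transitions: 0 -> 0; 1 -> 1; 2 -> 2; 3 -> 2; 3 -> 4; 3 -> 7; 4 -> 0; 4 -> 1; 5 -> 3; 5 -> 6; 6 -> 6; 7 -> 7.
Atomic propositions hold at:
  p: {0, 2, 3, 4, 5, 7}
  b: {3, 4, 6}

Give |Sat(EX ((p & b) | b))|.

3

Sat(p & b) = {3, 4}
Sat((p & b) | b) = {3, 4, 6}
Sat(EX ((p & b) | b)) = {s : some successor in {3, 4, 6}} = {3, 5, 6}
|Sat(EX ((p & b) | b))| = |{3, 5, 6}| = 3.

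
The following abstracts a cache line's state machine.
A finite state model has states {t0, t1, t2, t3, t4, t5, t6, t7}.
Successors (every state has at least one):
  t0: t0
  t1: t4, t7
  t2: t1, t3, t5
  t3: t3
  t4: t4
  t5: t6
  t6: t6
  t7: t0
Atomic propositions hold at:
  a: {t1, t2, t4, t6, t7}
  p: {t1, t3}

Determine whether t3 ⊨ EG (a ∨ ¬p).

Sat(¬p) = {t0, t2, t4, t5, t6, t7}
Sat(a ∨ ¬p) = {t0, t1, t2, t4, t5, t6, t7}
EG (a ∨ ¬p): greatest fixpoint, start Z0 = {t0, t1, t2, t4, t5, t6, t7}, keep only states in Sat with some successor in Z. Already a fixed point.
Sat(EG (a ∨ ¬p)) = {t0, t1, t2, t4, t5, t6, t7}
t3 ∉ Sat(EG (a ∨ ¬p)) = {t0, t1, t2, t4, t5, t6, t7}, so the formula does not hold at t3.

No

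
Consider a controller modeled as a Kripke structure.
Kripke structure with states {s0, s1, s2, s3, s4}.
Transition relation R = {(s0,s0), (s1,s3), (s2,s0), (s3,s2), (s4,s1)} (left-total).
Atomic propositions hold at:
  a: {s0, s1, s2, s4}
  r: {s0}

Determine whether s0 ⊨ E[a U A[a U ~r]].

Sat(~r) = {s1, s2, s3, s4}
A[a U ~r]: least fixpoint, start Z0 = Sat(~r) = {s1, s2, s3, s4}, add states in Sat(a) with every successor in Z. Already a fixed point.
Sat(A[a U ~r]) = {s1, s2, s3, s4}
E[a U A[a U ~r]]: least fixpoint, start Z0 = Sat(A[a U ~r]) = {s1, s2, s3, s4}, add states in Sat(a) with some successor in Z. Already a fixed point.
Sat(E[a U A[a U ~r]]) = {s1, s2, s3, s4}
s0 ∉ Sat(E[a U A[a U ~r]]) = {s1, s2, s3, s4}, so the formula does not hold at s0.

No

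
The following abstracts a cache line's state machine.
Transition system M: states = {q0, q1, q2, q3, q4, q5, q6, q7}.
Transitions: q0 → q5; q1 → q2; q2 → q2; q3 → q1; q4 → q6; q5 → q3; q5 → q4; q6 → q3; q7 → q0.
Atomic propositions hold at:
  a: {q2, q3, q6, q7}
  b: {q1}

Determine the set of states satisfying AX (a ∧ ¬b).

{q1, q2, q4, q6}

Sat(¬b) = {q0, q2, q3, q4, q5, q6, q7}
Sat(a ∧ ¬b) = {q2, q3, q6, q7}
Sat(AX (a ∧ ¬b)) = {s : every successor in {q2, q3, q6, q7}} = {q1, q2, q4, q6}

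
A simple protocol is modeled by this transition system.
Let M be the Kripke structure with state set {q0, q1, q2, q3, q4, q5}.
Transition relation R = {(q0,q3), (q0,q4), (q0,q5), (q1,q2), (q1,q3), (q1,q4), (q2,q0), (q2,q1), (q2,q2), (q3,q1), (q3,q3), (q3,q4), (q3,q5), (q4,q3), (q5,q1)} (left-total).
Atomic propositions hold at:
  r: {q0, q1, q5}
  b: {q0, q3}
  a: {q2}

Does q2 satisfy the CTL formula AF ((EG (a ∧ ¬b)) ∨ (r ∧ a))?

Sat(¬b) = {q1, q2, q4, q5}
Sat(a ∧ ¬b) = {q2}
EG (a ∧ ¬b): greatest fixpoint, start Z0 = {q2}, keep only states in Sat with some successor in Z. Already a fixed point.
Sat(EG (a ∧ ¬b)) = {q2}
Sat(r ∧ a) = ∅
Sat((EG (a ∧ ¬b)) ∨ (r ∧ a)) = {q2}
AF ((EG (a ∧ ¬b)) ∨ (r ∧ a)): least fixpoint, start Z0 = {q2}, add states with every successor in Z. Already a fixed point.
Sat(AF ((EG (a ∧ ¬b)) ∨ (r ∧ a))) = {q2}
q2 ∈ Sat(AF ((EG (a ∧ ¬b)) ∨ (r ∧ a))) = {q2}, so the formula holds at q2.

Yes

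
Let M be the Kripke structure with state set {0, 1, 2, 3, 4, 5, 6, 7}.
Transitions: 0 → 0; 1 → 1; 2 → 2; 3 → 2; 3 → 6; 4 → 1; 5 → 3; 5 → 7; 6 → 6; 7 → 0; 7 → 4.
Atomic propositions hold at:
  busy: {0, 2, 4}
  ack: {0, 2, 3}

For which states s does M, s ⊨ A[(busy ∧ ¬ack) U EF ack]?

{0, 2, 3, 5, 7}

Sat(¬ack) = {1, 4, 5, 6, 7}
Sat(busy ∧ ¬ack) = {4}
EF ack: least fixpoint, start Z0 = {0, 2, 3}, add states with some successor in Z. Z1 = {0, 2, 3, 5, 7}; fixed.
Sat(EF ack) = {0, 2, 3, 5, 7}
A[(busy ∧ ¬ack) U EF ack]: least fixpoint, start Z0 = Sat(EF ack) = {0, 2, 3, 5, 7}, add states in Sat(busy ∧ ¬ack) with every successor in Z. Already a fixed point.
Sat(A[(busy ∧ ¬ack) U EF ack]) = {0, 2, 3, 5, 7}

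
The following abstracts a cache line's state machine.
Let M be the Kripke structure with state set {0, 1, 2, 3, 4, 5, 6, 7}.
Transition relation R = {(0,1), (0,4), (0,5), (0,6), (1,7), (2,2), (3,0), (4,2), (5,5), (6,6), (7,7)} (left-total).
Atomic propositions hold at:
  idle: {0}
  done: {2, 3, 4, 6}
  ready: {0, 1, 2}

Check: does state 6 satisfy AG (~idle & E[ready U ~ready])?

Sat(~idle) = {1, 2, 3, 4, 5, 6, 7}
Sat(~ready) = {3, 4, 5, 6, 7}
E[ready U ~ready]: least fixpoint, start Z0 = Sat(~ready) = {3, 4, 5, 6, 7}, add states in Sat(ready) with some successor in Z. Z1 = {0, 1, 3, 4, 5, 6, 7}; fixed.
Sat(E[ready U ~ready]) = {0, 1, 3, 4, 5, 6, 7}
Sat(~idle & E[ready U ~ready]) = {1, 3, 4, 5, 6, 7}
AG (~idle & E[ready U ~ready]): greatest fixpoint, start Z0 = {1, 3, 4, 5, 6, 7}, keep only states in Sat with every successor in Z. Z1 = {1, 5, 6, 7}; fixed.
Sat(AG (~idle & E[ready U ~ready])) = {1, 5, 6, 7}
6 ∈ Sat(AG (~idle & E[ready U ~ready])) = {1, 5, 6, 7}, so the formula holds at 6.

Yes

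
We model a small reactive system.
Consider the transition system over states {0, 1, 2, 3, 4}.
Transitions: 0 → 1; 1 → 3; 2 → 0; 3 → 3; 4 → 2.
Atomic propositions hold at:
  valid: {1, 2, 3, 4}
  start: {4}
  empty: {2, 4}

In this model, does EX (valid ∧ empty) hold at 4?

Yes

Sat(valid ∧ empty) = {2, 4}
Sat(EX (valid ∧ empty)) = {s : some successor in {2, 4}} = {4}
4 ∈ Sat(EX (valid ∧ empty)) = {4}, so the formula holds at 4.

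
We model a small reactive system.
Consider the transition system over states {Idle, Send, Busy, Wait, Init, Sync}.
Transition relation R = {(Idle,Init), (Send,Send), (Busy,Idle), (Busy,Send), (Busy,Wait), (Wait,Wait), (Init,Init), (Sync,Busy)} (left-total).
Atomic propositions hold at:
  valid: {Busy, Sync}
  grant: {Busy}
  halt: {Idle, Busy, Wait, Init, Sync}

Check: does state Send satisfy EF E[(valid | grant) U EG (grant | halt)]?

No

Sat(valid | grant) = {Busy, Sync}
Sat(grant | halt) = {Idle, Busy, Wait, Init, Sync}
EG (grant | halt): greatest fixpoint, start Z0 = {Idle, Busy, Wait, Init, Sync}, keep only states in Sat with some successor in Z. Already a fixed point.
Sat(EG (grant | halt)) = {Idle, Busy, Wait, Init, Sync}
E[(valid | grant) U EG (grant | halt)]: least fixpoint, start Z0 = Sat(EG (grant | halt)) = {Idle, Busy, Wait, Init, Sync}, add states in Sat(valid | grant) with some successor in Z. Already a fixed point.
Sat(E[(valid | grant) U EG (grant | halt)]) = {Idle, Busy, Wait, Init, Sync}
EF E[(valid | grant) U EG (grant | halt)]: least fixpoint, start Z0 = {Idle, Busy, Wait, Init, Sync}, add states with some successor in Z. Already a fixed point.
Sat(EF E[(valid | grant) U EG (grant | halt)]) = {Idle, Busy, Wait, Init, Sync}
Send ∉ Sat(EF E[(valid | grant) U EG (grant | halt)]) = {Idle, Busy, Wait, Init, Sync}, so the formula does not hold at Send.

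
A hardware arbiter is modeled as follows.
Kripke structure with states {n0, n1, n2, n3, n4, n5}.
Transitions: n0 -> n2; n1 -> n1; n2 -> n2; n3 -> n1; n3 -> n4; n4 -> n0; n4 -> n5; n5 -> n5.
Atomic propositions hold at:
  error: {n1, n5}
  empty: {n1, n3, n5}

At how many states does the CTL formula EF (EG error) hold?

4

EG error: greatest fixpoint, start Z0 = {n1, n5}, keep only states in Sat with some successor in Z. Already a fixed point.
Sat(EG error) = {n1, n5}
EF (EG error): least fixpoint, start Z0 = {n1, n5}, add states with some successor in Z. Z1 = {n1, n3, n4, n5}; fixed.
Sat(EF (EG error)) = {n1, n3, n4, n5}
|Sat(EF (EG error))| = |{n1, n3, n4, n5}| = 4.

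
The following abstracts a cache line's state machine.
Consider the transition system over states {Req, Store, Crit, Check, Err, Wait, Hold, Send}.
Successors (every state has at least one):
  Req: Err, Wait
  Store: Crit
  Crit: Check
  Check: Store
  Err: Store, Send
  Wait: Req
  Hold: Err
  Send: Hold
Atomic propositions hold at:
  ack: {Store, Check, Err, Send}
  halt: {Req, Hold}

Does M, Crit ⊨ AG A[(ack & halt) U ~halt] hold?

Sat(ack & halt) = ∅
Sat(~halt) = {Store, Crit, Check, Err, Wait, Send}
A[(ack & halt) U ~halt]: least fixpoint, start Z0 = Sat(~halt) = {Store, Crit, Check, Err, Wait, Send}, add states in Sat(ack & halt) with every successor in Z. Already a fixed point.
Sat(A[(ack & halt) U ~halt]) = {Store, Crit, Check, Err, Wait, Send}
AG A[(ack & halt) U ~halt]: greatest fixpoint, start Z0 = {Store, Crit, Check, Err, Wait, Send}, keep only states in Sat with every successor in Z. Z1 = {Store, Crit, Check, Err}; Z2 = {Store, Crit, Check}; fixed.
Sat(AG A[(ack & halt) U ~halt]) = {Store, Crit, Check}
Crit ∈ Sat(AG A[(ack & halt) U ~halt]) = {Store, Crit, Check}, so the formula holds at Crit.

Yes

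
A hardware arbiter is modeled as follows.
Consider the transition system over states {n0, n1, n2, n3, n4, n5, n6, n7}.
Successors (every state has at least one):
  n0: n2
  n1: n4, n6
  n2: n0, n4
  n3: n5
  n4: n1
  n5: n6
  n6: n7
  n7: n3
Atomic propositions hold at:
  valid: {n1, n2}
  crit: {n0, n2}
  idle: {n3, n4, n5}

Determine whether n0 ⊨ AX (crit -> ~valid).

Sat(~valid) = {n0, n3, n4, n5, n6, n7}
Sat(crit -> ~valid) = {n0, n1, n3, n4, n5, n6, n7}
Sat(AX (crit -> ~valid)) = {s : every successor in {n0, n1, n3, n4, n5, n6, n7}} = {n1, n2, n3, n4, n5, n6, n7}
n0 ∉ Sat(AX (crit -> ~valid)) = {n1, n2, n3, n4, n5, n6, n7}, so the formula does not hold at n0.

No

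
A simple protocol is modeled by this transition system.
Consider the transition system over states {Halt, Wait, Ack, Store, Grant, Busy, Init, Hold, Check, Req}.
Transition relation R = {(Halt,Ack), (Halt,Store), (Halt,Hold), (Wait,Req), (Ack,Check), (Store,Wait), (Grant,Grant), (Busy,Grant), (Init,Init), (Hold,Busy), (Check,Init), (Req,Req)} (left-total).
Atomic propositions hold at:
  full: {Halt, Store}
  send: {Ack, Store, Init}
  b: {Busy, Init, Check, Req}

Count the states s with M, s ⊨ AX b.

6

Sat(AX b) = {s : every successor in {Busy, Init, Check, Req}} = {Wait, Ack, Init, Hold, Check, Req}
|Sat(AX b)| = |{Wait, Ack, Init, Hold, Check, Req}| = 6.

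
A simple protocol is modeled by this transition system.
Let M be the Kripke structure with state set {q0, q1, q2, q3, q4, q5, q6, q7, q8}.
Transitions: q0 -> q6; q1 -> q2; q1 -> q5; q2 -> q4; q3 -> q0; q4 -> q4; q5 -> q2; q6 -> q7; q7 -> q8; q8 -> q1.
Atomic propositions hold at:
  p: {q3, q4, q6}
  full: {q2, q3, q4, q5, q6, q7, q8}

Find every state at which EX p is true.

Sat(EX p) = {s : some successor in {q3, q4, q6}} = {q0, q2, q4}

{q0, q2, q4}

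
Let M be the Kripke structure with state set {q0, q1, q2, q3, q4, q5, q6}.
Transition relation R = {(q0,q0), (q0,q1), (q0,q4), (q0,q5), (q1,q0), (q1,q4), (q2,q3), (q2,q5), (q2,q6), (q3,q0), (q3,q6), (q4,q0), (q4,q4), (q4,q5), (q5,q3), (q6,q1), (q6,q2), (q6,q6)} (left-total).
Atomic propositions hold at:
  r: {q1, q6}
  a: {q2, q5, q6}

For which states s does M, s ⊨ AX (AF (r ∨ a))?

{q6}

Sat(r ∨ a) = {q1, q2, q5, q6}
AF (r ∨ a): least fixpoint, start Z0 = {q1, q2, q5, q6}, add states with every successor in Z. Already a fixed point.
Sat(AF (r ∨ a)) = {q1, q2, q5, q6}
Sat(AX (AF (r ∨ a))) = {s : every successor in {q1, q2, q5, q6}} = {q6}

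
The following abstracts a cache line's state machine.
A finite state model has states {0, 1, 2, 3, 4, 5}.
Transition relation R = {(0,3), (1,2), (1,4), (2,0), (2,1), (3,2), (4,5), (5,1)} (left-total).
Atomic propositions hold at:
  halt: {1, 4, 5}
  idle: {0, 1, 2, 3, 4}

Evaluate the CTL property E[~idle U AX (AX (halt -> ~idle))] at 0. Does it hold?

Yes

Sat(~idle) = {5}
Sat(halt -> ~idle) = {0, 2, 3, 5}
Sat(AX (halt -> ~idle)) = {s : every successor in {0, 2, 3, 5}} = {0, 3, 4}
Sat(AX (AX (halt -> ~idle))) = {s : every successor in {0, 3, 4}} = {0}
E[~idle U AX (AX (halt -> ~idle))]: least fixpoint, start Z0 = Sat(AX (AX (halt -> ~idle))) = {0}, add states in Sat(~idle) with some successor in Z. Already a fixed point.
Sat(E[~idle U AX (AX (halt -> ~idle))]) = {0}
0 ∈ Sat(E[~idle U AX (AX (halt -> ~idle))]) = {0}, so the formula holds at 0.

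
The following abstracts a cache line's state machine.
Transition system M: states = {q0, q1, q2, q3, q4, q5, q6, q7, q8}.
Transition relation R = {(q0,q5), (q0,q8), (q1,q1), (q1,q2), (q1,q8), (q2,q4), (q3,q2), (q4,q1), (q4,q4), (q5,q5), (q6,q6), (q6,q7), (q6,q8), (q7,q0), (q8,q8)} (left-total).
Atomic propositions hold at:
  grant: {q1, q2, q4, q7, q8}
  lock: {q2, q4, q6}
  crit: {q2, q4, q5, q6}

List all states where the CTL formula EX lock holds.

Sat(EX lock) = {s : some successor in {q2, q4, q6}} = {q1, q2, q3, q4, q6}

{q1, q2, q3, q4, q6}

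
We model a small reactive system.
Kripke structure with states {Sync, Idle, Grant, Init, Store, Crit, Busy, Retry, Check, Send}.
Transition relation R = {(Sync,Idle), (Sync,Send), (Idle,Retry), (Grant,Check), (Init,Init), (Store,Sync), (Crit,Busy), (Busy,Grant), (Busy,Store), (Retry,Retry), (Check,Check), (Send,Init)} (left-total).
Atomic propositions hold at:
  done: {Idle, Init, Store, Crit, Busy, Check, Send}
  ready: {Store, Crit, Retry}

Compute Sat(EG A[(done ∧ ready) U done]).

Sat(done ∧ ready) = {Store, Crit}
A[(done ∧ ready) U done]: least fixpoint, start Z0 = Sat(done) = {Idle, Init, Store, Crit, Busy, Check, Send}, add states in Sat(done ∧ ready) with every successor in Z. Already a fixed point.
Sat(A[(done ∧ ready) U done]) = {Idle, Init, Store, Crit, Busy, Check, Send}
EG A[(done ∧ ready) U done]: greatest fixpoint, start Z0 = {Idle, Init, Store, Crit, Busy, Check, Send}, keep only states in Sat with some successor in Z. Z1 = {Init, Crit, Busy, Check, Send}; Z2 = {Init, Crit, Check, Send}; Z3 = {Init, Check, Send}; fixed.
Sat(EG A[(done ∧ ready) U done]) = {Init, Check, Send}

{Init, Check, Send}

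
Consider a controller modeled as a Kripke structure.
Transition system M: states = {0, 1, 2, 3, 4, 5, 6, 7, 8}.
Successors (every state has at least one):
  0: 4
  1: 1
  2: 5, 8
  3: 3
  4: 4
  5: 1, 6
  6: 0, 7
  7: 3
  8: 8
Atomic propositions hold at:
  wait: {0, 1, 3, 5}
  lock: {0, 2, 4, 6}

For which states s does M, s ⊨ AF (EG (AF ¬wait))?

{0, 2, 4, 6, 8}

Sat(¬wait) = {2, 4, 6, 7, 8}
AF ¬wait: least fixpoint, start Z0 = {2, 4, 6, 7, 8}, add states with every successor in Z. Z1 = {0, 2, 4, 6, 7, 8}; fixed.
Sat(AF ¬wait) = {0, 2, 4, 6, 7, 8}
EG (AF ¬wait): greatest fixpoint, start Z0 = {0, 2, 4, 6, 7, 8}, keep only states in Sat with some successor in Z. Z1 = {0, 2, 4, 6, 8}; fixed.
Sat(EG (AF ¬wait)) = {0, 2, 4, 6, 8}
AF (EG (AF ¬wait)): least fixpoint, start Z0 = {0, 2, 4, 6, 8}, add states with every successor in Z. Already a fixed point.
Sat(AF (EG (AF ¬wait))) = {0, 2, 4, 6, 8}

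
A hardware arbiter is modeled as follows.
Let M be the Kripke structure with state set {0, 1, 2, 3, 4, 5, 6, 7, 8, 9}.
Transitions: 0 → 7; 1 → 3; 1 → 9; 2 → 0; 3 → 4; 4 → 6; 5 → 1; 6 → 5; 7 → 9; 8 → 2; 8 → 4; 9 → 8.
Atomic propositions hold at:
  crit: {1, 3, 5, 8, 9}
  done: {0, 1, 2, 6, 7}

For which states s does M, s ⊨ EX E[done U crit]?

{0, 1, 2, 4, 5, 6, 7, 8, 9}

E[done U crit]: least fixpoint, start Z0 = Sat(crit) = {1, 3, 5, 8, 9}, add states in Sat(done) with some successor in Z. Z1 = {1, 3, 5, 6, 7, 8, 9}; Z2 = {0, 1, 3, 5, 6, 7, 8, 9}; Z3 = {0, 1, 2, 3, 5, 6, 7, 8, 9}; fixed.
Sat(E[done U crit]) = {0, 1, 2, 3, 5, 6, 7, 8, 9}
Sat(EX E[done U crit]) = {s : some successor in {0, 1, 2, 3, 5, 6, 7, 8, 9}} = {0, 1, 2, 4, 5, 6, 7, 8, 9}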